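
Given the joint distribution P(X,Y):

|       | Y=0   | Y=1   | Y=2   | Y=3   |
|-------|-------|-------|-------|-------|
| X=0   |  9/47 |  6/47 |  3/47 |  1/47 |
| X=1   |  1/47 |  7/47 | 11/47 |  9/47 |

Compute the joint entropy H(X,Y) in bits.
2.6816 bits

H(X,Y) = -Σ_{x,y} P(x,y) log₂ P(x,y). Per-cell terms -P(x,y)·log₂P(x,y):
  X=0: 0.45664, 0.37910, 0.25338, 0.11818
  X=1: 0.11818, 0.40916, 0.49036, 0.45664
Sum of the 8 terms: H(X,Y) = 2.6816 bits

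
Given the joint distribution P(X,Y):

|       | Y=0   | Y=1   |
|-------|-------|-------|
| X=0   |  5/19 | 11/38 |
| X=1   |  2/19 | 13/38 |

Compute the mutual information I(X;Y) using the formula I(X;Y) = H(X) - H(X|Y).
0.0456 bits

I(X;Y) = H(X) - H(X|Y)

Marginal of X (row sums):
  P(X=0) = 5/19 + 11/38 = 21/38
  P(X=1) = 2/19 + 13/38 = 17/38
H(X) = -[(21/38)·log₂(21/38) + (17/38)·log₂(17/38)]
  = 0.4728 + 0.5192 = 0.9920 bits

Marginal of Y (column sums):
  P(Y=0) = 5/19 + 2/19 = 7/19
  P(Y=1) = 11/38 + 13/38 = 12/19
H(X|Y) = Σ_y P(y)·H(X|Y=y):
  Y=0: P(Y=0) = 7/19, P(X|Y=0) = (5/7, 2/7) → H(X|Y=0) = 0.8631
  Y=1: P(Y=1) = 12/19, P(X|Y=1) = (11/24, 13/24) → H(X|Y=1) = 0.9950
H(X|Y) = (7/19)·0.8631 + (12/19)·0.9950 = 0.9464 bits

I(X;Y) = H(X) - H(X|Y) = 0.9920 - 0.9464 = 0.0456 bits

Cross-check via I(X;Y) = H(X) + H(Y) - H(X,Y): computing H(Y) from the column sums and H(X,Y) from the 4 cells in the same way gives H(Y) = 0.9495 bits and H(X,Y) = 1.8959 bits, so
I(X;Y) = 0.9920 + 0.9495 - 1.8959 = 0.0456 bits ✓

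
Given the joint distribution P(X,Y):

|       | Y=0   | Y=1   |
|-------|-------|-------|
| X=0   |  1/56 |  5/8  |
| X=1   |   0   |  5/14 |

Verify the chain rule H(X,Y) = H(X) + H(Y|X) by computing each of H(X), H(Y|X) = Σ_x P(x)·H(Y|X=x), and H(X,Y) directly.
H(X) = 0.9403 bits, H(Y|X) = 0.1177 bits, H(X,Y) = 1.0580 bits

Marginal of X (row sums):
  P(X=0) = 1/56 + 5/8 = 9/14
  P(X=1) = 0 + 5/14 = 5/14
H(X) = -[(9/14)·log₂(9/14) + (5/14)·log₂(5/14)]
  = 0.4098 + 0.5305 = 0.9403 bits

H(Y|X) = Σ_x P(x)·H(Y|X=x):
  X=0: P(X=0) = 9/14, P(Y|X=0) = (1/36, 35/36) → H(Y|X=0) = 0.1831
  X=1: P(X=1) = 5/14, P(Y|X=1) = (0, 1) → H(Y|X=1) = 0.0000
H(Y|X) = (9/14)·0.1831 + (5/14)·0.0000 = 0.1177 bits

H(X,Y) = -Σ_{x,y} P(x,y) log₂ P(x,y). Per-cell terms -P(x,y)·log₂P(x,y):
  X=0: 0.1037, 0.4238
  X=1: 0.0000, 0.5305
  (cells with P = 0 contribute 0)
Sum of the 4 terms: H(X,Y) = 1.0580 bits

Chain rule check:
  H(X) + H(Y|X) = 0.9403 + 0.1177 = 1.0580 bits
  H(X,Y) = 1.0580 bits
✓ Chain rule verified.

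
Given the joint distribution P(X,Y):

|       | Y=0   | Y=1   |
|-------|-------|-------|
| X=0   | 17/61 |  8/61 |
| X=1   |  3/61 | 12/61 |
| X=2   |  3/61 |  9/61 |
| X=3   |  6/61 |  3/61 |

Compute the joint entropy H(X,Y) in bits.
2.7371 bits

H(X,Y) = -Σ_{x,y} P(x,y) log₂ P(x,y). Per-cell terms -P(x,y)·log₂P(x,y):
  X=0: 0.5137, 0.3844
  X=1: 0.2137, 0.4615
  X=2: 0.2137, 0.4073
  X=3: 0.3291, 0.2137
Sum of the 8 terms: H(X,Y) = 2.7371 bits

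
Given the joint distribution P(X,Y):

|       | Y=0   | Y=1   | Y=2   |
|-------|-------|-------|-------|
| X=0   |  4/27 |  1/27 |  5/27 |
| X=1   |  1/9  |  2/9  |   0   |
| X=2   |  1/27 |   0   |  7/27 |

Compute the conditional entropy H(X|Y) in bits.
1.0054 bits

H(X|Y) = H(X,Y) - H(Y)

H(X,Y) = -Σ_{x,y} P(x,y) log₂ P(x,y). Per-cell terms -P(x,y)·log₂P(x,y):
  X=0: 0.408131, 0.176107, 0.450548
  X=1: 0.352214, 0.482206, 0.000000
  X=2: 0.176107, 0.000000, 0.504916
  (cells with P = 0 contribute 0)
Sum of the 9 terms: H(X,Y) = 2.55023 bits

Marginal of Y (column sums):
  P(Y=0) = 4/27 + 1/9 + 1/27 = 8/27
  P(Y=1) = 1/27 + 2/9 + 0 = 7/27
  P(Y=2) = 5/27 + 0 + 7/27 = 4/9
H(Y) = -[(8/27)·log₂(8/27) + (7/27)·log₂(7/27) + (4/9)·log₂(4/9)]
  = 0.519967 + 0.504916 + 0.519967 = 1.54485 bits

H(X|Y) = H(X,Y) - H(Y) = 2.55023 - 1.54485 = 1.0054 bits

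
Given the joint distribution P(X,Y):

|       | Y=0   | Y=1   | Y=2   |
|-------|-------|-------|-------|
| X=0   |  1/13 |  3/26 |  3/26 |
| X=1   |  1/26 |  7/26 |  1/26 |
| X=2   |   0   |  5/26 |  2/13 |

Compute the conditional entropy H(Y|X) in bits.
1.1649 bits

H(Y|X) = H(X,Y) - H(X)

H(X,Y) = -Σ_{x,y} P(x,y) log₂ P(x,y). Per-cell terms -P(x,y)·log₂P(x,y):
  X=0: 0.28465, 0.35948, 0.35948
  X=1: 0.18079, 0.50968, 0.18079
  X=2: 0.00000, 0.45741, 0.41545
  (cells with P = 0 contribute 0)
Sum of the 9 terms: H(X,Y) = 2.7477 bits

Marginal of X (row sums):
  P(X=0) = 1/13 + 3/26 + 3/26 = 4/13
  P(X=1) = 1/26 + 7/26 + 1/26 = 9/26
  P(X=2) = 0 + 5/26 + 2/13 = 9/26
H(X) = -[(4/13)·log₂(4/13) + (9/26)·log₂(9/26) + (9/26)·log₂(9/26)]
  = 0.52321 + 0.52979 + 0.52979 = 1.5828 bits

H(Y|X) = H(X,Y) - H(X) = 2.7477 - 1.5828 = 1.1649 bits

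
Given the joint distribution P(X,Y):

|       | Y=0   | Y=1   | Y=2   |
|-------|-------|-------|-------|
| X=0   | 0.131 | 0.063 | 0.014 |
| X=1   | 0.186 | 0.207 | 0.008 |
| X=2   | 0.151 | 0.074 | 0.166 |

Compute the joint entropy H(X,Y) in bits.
2.8189 bits

H(X,Y) = -Σ_{x,y} P(x,y) log₂ P(x,y). Per-cell terms -P(x,y)·log₂P(x,y):
  X=0: 0.384139, 0.251276, 0.086218
  X=1: 0.451352, 0.470366, 0.055726
  X=2: 0.411834, 0.277968, 0.430064
Sum of the 9 terms: H(X,Y) = 2.8189 bits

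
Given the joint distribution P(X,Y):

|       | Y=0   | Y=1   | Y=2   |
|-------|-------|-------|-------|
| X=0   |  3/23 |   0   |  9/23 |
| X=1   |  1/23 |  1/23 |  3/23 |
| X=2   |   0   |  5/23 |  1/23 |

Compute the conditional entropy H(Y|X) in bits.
0.8909 bits

H(Y|X) = H(X,Y) - H(X)

H(X,Y) = -Σ_{x,y} P(x,y) log₂ P(x,y). Per-cell terms -P(x,y)·log₂P(x,y):
  X=0: 0.38330, 0.00000, 0.52968
  X=1: 0.19668, 0.19668, 0.38330
  X=2: 0.00000, 0.47862, 0.19668
  (cells with P = 0 contribute 0)
Sum of the 9 terms: H(X,Y) = 2.3649 bits

Marginal of X (row sums):
  P(X=0) = 3/23 + 0 + 9/23 = 12/23
  P(X=1) = 1/23 + 1/23 + 3/23 = 5/23
  P(X=2) = 0 + 5/23 + 1/23 = 6/23
H(X) = -[(12/23)·log₂(12/23) + (5/23)·log₂(5/23) + (6/23)·log₂(6/23)]
  = 0.48970 + 0.47862 + 0.50572 = 1.4740 bits

H(Y|X) = H(X,Y) - H(X) = 2.3649 - 1.4740 = 0.8909 bits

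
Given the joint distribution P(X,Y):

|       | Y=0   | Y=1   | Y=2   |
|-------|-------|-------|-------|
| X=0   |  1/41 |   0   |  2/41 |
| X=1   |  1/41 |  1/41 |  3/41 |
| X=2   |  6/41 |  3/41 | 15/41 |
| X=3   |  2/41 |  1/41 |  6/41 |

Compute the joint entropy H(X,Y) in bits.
2.8421 bits

H(X,Y) = -Σ_{x,y} P(x,y) log₂ P(x,y). Per-cell terms -P(x,y)·log₂P(x,y):
  X=0: 0.1307, 0.0000, 0.2126
  X=1: 0.1307, 0.1307, 0.2760
  X=2: 0.4057, 0.2760, 0.5307
  X=3: 0.2126, 0.1307, 0.4057
  (cells with P = 0 contribute 0)
Sum of the 12 terms: H(X,Y) = 2.8421 bits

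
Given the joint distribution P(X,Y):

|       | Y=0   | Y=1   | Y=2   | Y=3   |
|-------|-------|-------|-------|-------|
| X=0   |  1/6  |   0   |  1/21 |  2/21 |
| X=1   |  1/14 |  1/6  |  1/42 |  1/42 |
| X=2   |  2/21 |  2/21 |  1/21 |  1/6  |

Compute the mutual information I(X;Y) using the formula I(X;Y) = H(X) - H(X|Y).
0.2759 bits

I(X;Y) = H(X) - H(X|Y)

Marginal of X (row sums):
  P(X=0) = 1/6 + 0 + 1/21 + 2/21 = 13/42
  P(X=1) = 1/14 + 1/6 + 1/42 + 1/42 = 2/7
  P(X=2) = 2/21 + 2/21 + 1/21 + 1/6 = 17/42
H(X) = -[(13/42)·log₂(13/42) + (2/7)·log₂(2/7) + (17/42)·log₂(17/42)]
  = 0.52368 + 0.51639 + 0.52816 = 1.5682 bits

Marginal of Y (column sums):
  P(Y=0) = 1/6 + 1/14 + 2/21 = 1/3
  P(Y=1) = 0 + 1/6 + 2/21 = 11/42
  P(Y=2) = 1/21 + 1/42 + 1/21 = 5/42
  P(Y=3) = 2/21 + 1/42 + 1/6 = 2/7
H(X|Y) = Σ_y P(y)·H(X|Y=y):
  Y=0: P(Y=0) = 1/3, P(X|Y=0) = (1/2, 3/14, 2/7) → H(X|Y=0) = 1.49261
  Y=1: P(Y=1) = 11/42, P(X|Y=1) = (0, 7/11, 4/11) → H(X|Y=1) = 0.94566
  Y=2: P(Y=2) = 5/42, P(X|Y=2) = (2/5, 1/5, 2/5) → H(X|Y=2) = 1.52193
  Y=3: P(Y=3) = 2/7, P(X|Y=3) = (1/3, 1/12, 7/12) → H(X|Y=3) = 1.28067
H(X|Y) = (1/3)·1.49261 + (11/42)·0.94566 + (5/42)·1.52193 + (2/7)·1.28067 = 1.2923 bits

I(X;Y) = H(X) - H(X|Y) = 1.5682 - 1.2923 = 0.2759 bits

Cross-check via I(X;Y) = H(X) + H(Y) - H(X,Y): computing H(Y) from the column sums and H(X,Y) from the 12 cells in the same way gives H(Y) = 1.9165 bits and H(X,Y) = 3.2088 bits, so
I(X;Y) = 1.5682 + 1.9165 - 3.2088 = 0.2759 bits ✓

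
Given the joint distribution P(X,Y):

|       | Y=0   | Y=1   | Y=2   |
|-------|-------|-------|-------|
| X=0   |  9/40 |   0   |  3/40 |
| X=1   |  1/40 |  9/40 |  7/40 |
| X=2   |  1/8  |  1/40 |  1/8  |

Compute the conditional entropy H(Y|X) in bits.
1.1469 bits

H(Y|X) = H(X,Y) - H(X)

H(X,Y) = -Σ_{x,y} P(x,y) log₂ P(x,y). Per-cell terms -P(x,y)·log₂P(x,y):
  X=0: 0.4842, 0.0000, 0.2803
  X=1: 0.1330, 0.4842, 0.4401
  X=2: 0.3750, 0.1330, 0.3750
  (cells with P = 0 contribute 0)
Sum of the 9 terms: H(X,Y) = 2.7048 bits

Marginal of X (row sums):
  P(X=0) = 9/40 + 0 + 3/40 = 3/10
  P(X=1) = 1/40 + 9/40 + 7/40 = 17/40
  P(X=2) = 1/8 + 1/40 + 1/8 = 11/40
H(X) = -[(3/10)·log₂(3/10) + (17/40)·log₂(17/40) + (11/40)·log₂(11/40)]
  = 0.5211 + 0.5246 + 0.5122 = 1.5579 bits

H(Y|X) = H(X,Y) - H(X) = 2.7048 - 1.5579 = 1.1469 bits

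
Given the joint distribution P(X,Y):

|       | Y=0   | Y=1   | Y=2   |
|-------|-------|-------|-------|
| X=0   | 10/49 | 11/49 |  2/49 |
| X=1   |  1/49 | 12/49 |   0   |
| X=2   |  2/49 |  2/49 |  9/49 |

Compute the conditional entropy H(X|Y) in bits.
1.0905 bits

H(X|Y) = H(X,Y) - H(Y)

H(X,Y) = -Σ_{x,y} P(x,y) log₂ P(x,y). Per-cell terms -P(x,y)·log₂P(x,y):
  X=0: 0.46791, 0.48384, 0.18836
  X=1: 0.11459, 0.49708, 0.00000
  X=2: 0.18836, 0.18836, 0.44904
  (cells with P = 0 contribute 0)
Sum of the 9 terms: H(X,Y) = 2.5775 bits

Marginal of Y (column sums):
  P(Y=0) = 10/49 + 1/49 + 2/49 = 13/49
  P(Y=1) = 11/49 + 12/49 + 2/49 = 25/49
  P(Y=2) = 2/49 + 0 + 9/49 = 11/49
H(Y) = -[(13/49)·log₂(13/49) + (25/49)·log₂(25/49) + (11/49)·log₂(11/49)]
  = 0.50787 + 0.49533 + 0.48384 = 1.4870 bits

H(X|Y) = H(X,Y) - H(Y) = 2.5775 - 1.4870 = 1.0905 bits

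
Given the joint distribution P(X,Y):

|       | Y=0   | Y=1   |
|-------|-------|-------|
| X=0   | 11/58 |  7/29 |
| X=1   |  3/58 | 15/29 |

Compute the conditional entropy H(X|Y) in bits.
0.8655 bits

H(X|Y) = H(X,Y) - H(Y)

H(X,Y) = -Σ_{x,y} P(x,y) log₂ P(x,y). Per-cell terms -P(x,y)·log₂P(x,y):
  X=0: 0.4549, 0.4950
  X=1: 0.2210, 0.4919
Sum of the 4 terms: H(X,Y) = 1.6628 bits

Marginal of Y (column sums):
  P(Y=0) = 11/58 + 3/58 = 7/29
  P(Y=1) = 7/29 + 15/29 = 22/29
H(Y) = -[(7/29)·log₂(7/29) + (22/29)·log₂(22/29)]
  = 0.4950 + 0.3023 = 0.7973 bits

H(X|Y) = H(X,Y) - H(Y) = 1.6628 - 0.7973 = 0.8655 bits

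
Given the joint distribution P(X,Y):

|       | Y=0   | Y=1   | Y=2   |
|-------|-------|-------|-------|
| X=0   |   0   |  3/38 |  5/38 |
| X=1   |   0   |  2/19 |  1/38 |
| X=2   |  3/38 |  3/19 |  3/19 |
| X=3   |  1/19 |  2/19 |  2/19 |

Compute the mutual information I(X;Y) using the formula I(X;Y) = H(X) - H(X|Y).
0.1324 bits

I(X;Y) = H(X) - H(X|Y)

Marginal of X (row sums):
  P(X=0) = 0 + 3/38 + 5/38 = 4/19
  P(X=1) = 0 + 2/19 + 1/38 = 5/38
  P(X=2) = 3/38 + 3/19 + 3/19 = 15/38
  P(X=3) = 1/19 + 2/19 + 2/19 = 5/19
H(X) = -[(4/19)·log₂(4/19) + (5/38)·log₂(5/38) + (15/38)·log₂(15/38) + (5/19)·log₂(5/19)]
  = 0.4732 + 0.3850 + 0.5294 + 0.5068 = 1.8944 bits

Marginal of Y (column sums):
  P(Y=0) = 0 + 0 + 3/38 + 1/19 = 5/38
  P(Y=1) = 3/38 + 2/19 + 3/19 + 2/19 = 17/38
  P(Y=2) = 5/38 + 1/38 + 3/19 + 2/19 = 8/19
H(X|Y) = Σ_y P(y)·H(X|Y=y):
  Y=0: P(Y=0) = 5/38, P(X|Y=0) = (0, 0, 3/5, 2/5) → H(X|Y=0) = 0.9710
  Y=1: P(Y=1) = 17/38, P(X|Y=1) = (3/17, 4/17, 6/17, 4/17) → H(X|Y=1) = 1.9542
  Y=2: P(Y=2) = 8/19, P(X|Y=2) = (5/16, 1/16, 3/8, 1/4) → H(X|Y=2) = 1.8050
H(X|Y) = (5/38)·0.9710 + (17/38)·1.9542 + (8/19)·1.8050 = 1.7620 bits

I(X;Y) = H(X) - H(X|Y) = 1.8944 - 1.7620 = 0.1324 bits

Cross-check via I(X;Y) = H(X) + H(Y) - H(X,Y): computing H(Y) from the column sums and H(X,Y) from the 12 cells in the same way gives H(Y) = 1.4296 bits and H(X,Y) = 3.1916 bits, so
I(X;Y) = 1.8944 + 1.4296 - 3.1916 = 0.1324 bits ✓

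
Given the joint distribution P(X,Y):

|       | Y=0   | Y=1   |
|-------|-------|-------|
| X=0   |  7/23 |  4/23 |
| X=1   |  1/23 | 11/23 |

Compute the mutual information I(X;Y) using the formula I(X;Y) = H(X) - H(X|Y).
0.2639 bits

I(X;Y) = H(X) - H(X|Y)

Marginal of X (row sums):
  P(X=0) = 7/23 + 4/23 = 11/23
  P(X=1) = 1/23 + 11/23 = 12/23
H(X) = -[(11/23)·log₂(11/23) + (12/23)·log₂(12/23)]
  = 0.5089 + 0.4897 = 0.9986 bits

Marginal of Y (column sums):
  P(Y=0) = 7/23 + 1/23 = 8/23
  P(Y=1) = 4/23 + 11/23 = 15/23
H(X|Y) = Σ_y P(y)·H(X|Y=y):
  Y=0: P(Y=0) = 8/23, P(X|Y=0) = (7/8, 1/8) → H(X|Y=0) = 0.5436
  Y=1: P(Y=1) = 15/23, P(X|Y=1) = (4/15, 11/15) → H(X|Y=1) = 0.8366
H(X|Y) = (8/23)·0.5436 + (15/23)·0.8366 = 0.7347 bits

I(X;Y) = H(X) - H(X|Y) = 0.9986 - 0.7347 = 0.2639 bits

Cross-check via I(X;Y) = H(X) + H(Y) - H(X,Y): computing H(Y) from the column sums and H(X,Y) from the 4 cells in the same way gives H(Y) = 0.9321 bits and H(X,Y) = 1.6668 bits, so
I(X;Y) = 0.9986 + 0.9321 - 1.6668 = 0.2639 bits ✓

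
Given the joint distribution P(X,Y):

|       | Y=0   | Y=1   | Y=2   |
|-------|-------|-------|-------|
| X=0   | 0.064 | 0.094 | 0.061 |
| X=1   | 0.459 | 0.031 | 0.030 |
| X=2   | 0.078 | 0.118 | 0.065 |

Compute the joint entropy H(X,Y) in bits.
2.5506 bits

H(X,Y) = -Σ_{x,y} P(x,y) log₂ P(x,y). Per-cell terms -P(x,y)·log₂P(x,y):
  X=0: 0.25381, 0.32065, 0.24614
  X=1: 0.51566, 0.15536, 0.15177
  X=2: 0.28707, 0.36381, 0.25632
Sum of the 9 terms: H(X,Y) = 2.5506 bits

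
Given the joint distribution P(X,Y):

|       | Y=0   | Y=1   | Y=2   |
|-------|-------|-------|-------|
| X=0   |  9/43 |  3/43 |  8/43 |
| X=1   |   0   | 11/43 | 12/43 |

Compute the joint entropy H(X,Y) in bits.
2.2086 bits

H(X,Y) = -Σ_{x,y} P(x,y) log₂ P(x,y). Per-cell terms -P(x,y)·log₂P(x,y):
  X=0: 0.472257, 0.267998, 0.451398
  X=1: 0.000000, 0.503143, 0.513852
  (cells with P = 0 contribute 0)
Sum of the 6 terms: H(X,Y) = 2.2086 bits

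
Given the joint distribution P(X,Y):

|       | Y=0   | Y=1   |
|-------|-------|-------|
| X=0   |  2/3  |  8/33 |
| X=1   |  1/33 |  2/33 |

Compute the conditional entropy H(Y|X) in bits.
0.8441 bits

H(Y|X) = H(X,Y) - H(X)

H(X,Y) = -Σ_{x,y} P(x,y) log₂ P(x,y). Per-cell terms -P(x,y)·log₂P(x,y):
  X=0: 0.3900, 0.4956
  X=1: 0.1529, 0.2451
Sum of the 4 terms: H(X,Y) = 1.2836 bits

Marginal of X (row sums):
  P(X=0) = 2/3 + 8/33 = 10/11
  P(X=1) = 1/33 + 2/33 = 1/11
H(X) = -[(10/11)·log₂(10/11) + (1/11)·log₂(1/11)]
  = 0.1250 + 0.3145 = 0.4395 bits

H(Y|X) = H(X,Y) - H(X) = 1.2836 - 0.4395 = 0.8441 bits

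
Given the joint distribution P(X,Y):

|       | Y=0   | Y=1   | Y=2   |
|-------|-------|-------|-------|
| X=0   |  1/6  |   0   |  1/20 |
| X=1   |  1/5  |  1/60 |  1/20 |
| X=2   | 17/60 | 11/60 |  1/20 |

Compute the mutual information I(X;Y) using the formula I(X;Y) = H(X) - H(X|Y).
0.1515 bits

I(X;Y) = H(X) - H(X|Y)

Marginal of X (row sums):
  P(X=0) = 1/6 + 0 + 1/20 = 13/60
  P(X=1) = 1/5 + 1/60 + 1/20 = 4/15
  P(X=2) = 17/60 + 11/60 + 1/20 = 31/60
H(X) = -[(13/60)·log₂(13/60) + (4/15)·log₂(4/15) + (31/60)·log₂(31/60)]
  = 0.47806 + 0.50850 + 0.49223 = 1.4788 bits

Marginal of Y (column sums):
  P(Y=0) = 1/6 + 1/5 + 17/60 = 13/20
  P(Y=1) = 0 + 1/60 + 11/60 = 1/5
  P(Y=2) = 1/20 + 1/20 + 1/20 = 3/20
H(X|Y) = Σ_y P(y)·H(X|Y=y):
  Y=0: P(Y=0) = 13/20, P(X|Y=0) = (10/39, 4/13, 17/39) → H(X|Y=0) = 1.54885
  Y=1: P(Y=1) = 1/5, P(X|Y=1) = (0, 1/12, 11/12) → H(X|Y=1) = 0.41382
  Y=2: P(Y=2) = 3/20, P(X|Y=2) = (1/3, 1/3, 1/3) → H(X|Y=2) = 1.58496
H(X|Y) = (13/20)·1.54885 + (1/5)·0.41382 + (3/20)·1.58496 = 1.3273 bits

I(X;Y) = H(X) - H(X|Y) = 1.4788 - 1.3273 = 0.1515 bits

Cross-check via I(X;Y) = H(X) + H(Y) - H(X,Y): computing H(Y) from the column sums and H(X,Y) from the 9 cells in the same way gives H(Y) = 1.2789 bits and H(X,Y) = 2.6062 bits, so
I(X;Y) = 1.4788 + 1.2789 - 2.6062 = 0.1515 bits ✓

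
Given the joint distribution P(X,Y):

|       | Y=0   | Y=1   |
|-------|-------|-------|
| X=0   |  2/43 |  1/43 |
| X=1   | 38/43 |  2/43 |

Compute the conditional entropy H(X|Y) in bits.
0.3305 bits

H(X|Y) = H(X,Y) - H(Y)

H(X,Y) = -Σ_{x,y} P(x,y) log₂ P(x,y). Per-cell terms -P(x,y)·log₂P(x,y):
  X=0: 0.205873, 0.126192
  X=1: 0.157600, 0.205873
Sum of the 4 terms: H(X,Y) = 0.695538 bits

Marginal of Y (column sums):
  P(Y=0) = 2/43 + 38/43 = 40/43
  P(Y=1) = 1/43 + 2/43 = 3/43
H(Y) = -[(40/43)·log₂(40/43) + (3/43)·log₂(3/43)]
  = 0.097057 + 0.267998 = 0.365055 bits

H(X|Y) = H(X,Y) - H(Y) = 0.695538 - 0.365055 = 0.3305 bits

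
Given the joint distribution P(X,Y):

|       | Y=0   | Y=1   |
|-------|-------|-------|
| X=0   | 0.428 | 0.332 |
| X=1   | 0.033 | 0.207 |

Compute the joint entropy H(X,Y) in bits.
1.6849 bits

H(X,Y) = -Σ_{x,y} P(x,y) log₂ P(x,y). Per-cell terms -P(x,y)·log₂P(x,y):
  X=0: 0.5240, 0.5281
  X=1: 0.1624, 0.4704
Sum of the 4 terms: H(X,Y) = 1.6849 bits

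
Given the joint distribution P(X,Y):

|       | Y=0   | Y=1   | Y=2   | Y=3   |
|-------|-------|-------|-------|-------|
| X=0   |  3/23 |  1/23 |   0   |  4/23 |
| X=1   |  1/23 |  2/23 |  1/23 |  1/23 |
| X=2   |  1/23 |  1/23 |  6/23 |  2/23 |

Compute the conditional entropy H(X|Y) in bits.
1.1586 bits

H(X|Y) = H(X,Y) - H(Y)

H(X,Y) = -Σ_{x,y} P(x,y) log₂ P(x,y). Per-cell terms -P(x,y)·log₂P(x,y):
  X=0: 0.383296, 0.196677, 0.000000, 0.438880
  X=1: 0.196677, 0.306397, 0.196677, 0.196677
  X=2: 0.196677, 0.196677, 0.505722, 0.306397
  (cells with P = 0 contribute 0)
Sum of the 12 terms: H(X,Y) = 3.12075 bits

Marginal of Y (column sums):
  P(Y=0) = 3/23 + 1/23 + 1/23 = 5/23
  P(Y=1) = 1/23 + 2/23 + 1/23 = 4/23
  P(Y=2) = 0 + 1/23 + 6/23 = 7/23
  P(Y=3) = 4/23 + 1/23 + 2/23 = 7/23
H(Y) = -[(5/23)·log₂(5/23) + (4/23)·log₂(4/23) + (7/23)·log₂(7/23) + (7/23)·log₂(7/23)]
  = 0.478616 + 0.438880 + 0.522324 + 0.522324 = 1.96214 bits

H(X|Y) = H(X,Y) - H(Y) = 3.12075 - 1.96214 = 1.1586 bits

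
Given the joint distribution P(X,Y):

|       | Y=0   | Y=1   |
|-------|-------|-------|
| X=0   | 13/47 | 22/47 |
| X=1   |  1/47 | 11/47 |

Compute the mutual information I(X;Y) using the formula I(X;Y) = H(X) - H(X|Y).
0.0643 bits

I(X;Y) = H(X) - H(X|Y)

Marginal of X (row sums):
  P(X=0) = 13/47 + 22/47 = 35/47
  P(X=1) = 1/47 + 11/47 = 12/47
H(X) = -[(35/47)·log₂(35/47) + (12/47)·log₂(12/47)]
  = 0.3167 + 0.5029 = 0.8196 bits

Marginal of Y (column sums):
  P(Y=0) = 13/47 + 1/47 = 14/47
  P(Y=1) = 22/47 + 11/47 = 33/47
H(X|Y) = Σ_y P(y)·H(X|Y=y):
  Y=0: P(Y=0) = 14/47, P(X|Y=0) = (13/14, 1/14) → H(X|Y=0) = 0.3712
  Y=1: P(Y=1) = 33/47, P(X|Y=1) = (2/3, 1/3) → H(X|Y=1) = 0.9183
H(X|Y) = (14/47)·0.3712 + (33/47)·0.9183 = 0.7553 bits

I(X;Y) = H(X) - H(X|Y) = 0.8196 - 0.7553 = 0.0643 bits

Cross-check via I(X;Y) = H(X) + H(Y) - H(X,Y): computing H(Y) from the column sums and H(X,Y) from the 4 cells in the same way gives H(Y) = 0.8787 bits and H(X,Y) = 1.6340 bits, so
I(X;Y) = 0.8196 + 0.8787 - 1.6340 = 0.0643 bits ✓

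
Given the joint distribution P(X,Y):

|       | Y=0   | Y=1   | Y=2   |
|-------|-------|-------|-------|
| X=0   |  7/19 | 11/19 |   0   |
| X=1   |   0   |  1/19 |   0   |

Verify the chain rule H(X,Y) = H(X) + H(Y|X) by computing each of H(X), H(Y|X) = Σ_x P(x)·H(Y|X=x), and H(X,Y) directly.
H(X) = 0.2975 bits, H(Y|X) = 0.9133 bits, H(X,Y) = 1.2108 bits

Marginal of X (row sums):
  P(X=0) = 7/19 + 11/19 + 0 = 18/19
  P(X=1) = 0 + 1/19 + 0 = 1/19
H(X) = -[(18/19)·log₂(18/19) + (1/19)·log₂(1/19)]
  = 0.07390 + 0.22358 = 0.2975 bits

H(Y|X) = Σ_x P(x)·H(Y|X=x):
  X=0: P(X=0) = 18/19, P(Y|X=0) = (7/18, 11/18, 0) → H(Y|X=0) = 0.96408
  X=1: P(X=1) = 1/19, P(Y|X=1) = (0, 1, 0) → H(Y|X=1) = 0.00000
H(Y|X) = (18/19)·0.96408 + (1/19)·0.00000 = 0.9133 bits

H(X,Y) = -Σ_{x,y} P(x,y) log₂ P(x,y). Per-cell terms -P(x,y)·log₂P(x,y):
  X=0: 0.53074, 0.45650, 0.00000
  X=1: 0.00000, 0.22358, 0.00000
  (cells with P = 0 contribute 0)
Sum of the 6 terms: H(X,Y) = 1.2108 bits

Chain rule check:
  H(X) + H(Y|X) = 0.2975 + 0.9133 = 1.2108 bits
  H(X,Y) = 1.2108 bits
✓ Chain rule verified.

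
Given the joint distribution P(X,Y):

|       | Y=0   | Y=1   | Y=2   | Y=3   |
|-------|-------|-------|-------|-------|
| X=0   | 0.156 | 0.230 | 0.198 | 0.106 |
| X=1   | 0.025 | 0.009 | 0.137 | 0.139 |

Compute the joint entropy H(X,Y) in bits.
2.6944 bits

H(X,Y) = -Σ_{x,y} P(x,y) log₂ P(x,y). Per-cell terms -P(x,y)·log₂P(x,y):
  X=0: 0.4181, 0.4877, 0.4626, 0.3432
  X=1: 0.1330, 0.0612, 0.3929, 0.3957
Sum of the 8 terms: H(X,Y) = 2.6944 bits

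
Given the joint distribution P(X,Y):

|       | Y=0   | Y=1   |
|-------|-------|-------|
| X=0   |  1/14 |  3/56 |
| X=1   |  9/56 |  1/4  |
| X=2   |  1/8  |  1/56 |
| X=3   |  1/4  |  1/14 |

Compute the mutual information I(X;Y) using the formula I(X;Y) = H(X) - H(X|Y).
0.1236 bits

I(X;Y) = H(X) - H(X|Y)

Marginal of X (row sums):
  P(X=0) = 1/14 + 3/56 = 1/8
  P(X=1) = 9/56 + 1/4 = 23/56
  P(X=2) = 1/8 + 1/56 = 1/7
  P(X=3) = 1/4 + 1/14 = 9/28
H(X) = -[(1/8)·log₂(1/8) + (23/56)·log₂(23/56) + (1/7)·log₂(1/7) + (9/28)·log₂(9/28)]
  = 0.37500 + 0.52727 + 0.40105 + 0.52632 = 1.82964 bits

Marginal of Y (column sums):
  P(Y=0) = 1/14 + 9/56 + 1/8 + 1/4 = 17/28
  P(Y=1) = 3/56 + 1/4 + 1/56 + 1/14 = 11/28
H(X|Y) = Σ_y P(y)·H(X|Y=y):
  Y=0: P(Y=0) = 17/28, P(X|Y=0) = (2/17, 9/34, 7/34, 7/17) → H(X|Y=0) = 1.86735
  Y=1: P(Y=1) = 11/28, P(X|Y=1) = (3/22, 7/11, 1/22, 2/11) → H(X|Y=1) = 1.45680
H(X|Y) = (17/28)·1.86735 + (11/28)·1.45680 = 1.70606 bits

I(X;Y) = H(X) - H(X|Y) = 1.82964 - 1.70606 = 0.1236 bits

Cross-check via I(X;Y) = H(X) + H(Y) - H(X,Y): computing H(Y) from the column sums and H(X,Y) from the 8 cells in the same way gives H(Y) = 0.96662 bits and H(X,Y) = 2.67268 bits, so
I(X;Y) = 1.82964 + 0.96662 - 2.67268 = 0.1236 bits ✓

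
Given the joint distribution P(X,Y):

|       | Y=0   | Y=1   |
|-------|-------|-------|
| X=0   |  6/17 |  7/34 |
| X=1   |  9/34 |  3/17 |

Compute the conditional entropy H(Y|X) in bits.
0.9589 bits

H(Y|X) = H(X,Y) - H(X)

H(X,Y) = -Σ_{x,y} P(x,y) log₂ P(x,y). Per-cell terms -P(x,y)·log₂P(x,y):
  X=0: 0.5303, 0.4694
  X=1: 0.5076, 0.4416
Sum of the 4 terms: H(X,Y) = 1.9489 bits

Marginal of X (row sums):
  P(X=0) = 6/17 + 7/34 = 19/34
  P(X=1) = 9/34 + 3/17 = 15/34
H(X) = -[(19/34)·log₂(19/34) + (15/34)·log₂(15/34)]
  = 0.4692 + 0.5208 = 0.9900 bits

H(Y|X) = H(X,Y) - H(X) = 1.9489 - 0.9900 = 0.9589 bits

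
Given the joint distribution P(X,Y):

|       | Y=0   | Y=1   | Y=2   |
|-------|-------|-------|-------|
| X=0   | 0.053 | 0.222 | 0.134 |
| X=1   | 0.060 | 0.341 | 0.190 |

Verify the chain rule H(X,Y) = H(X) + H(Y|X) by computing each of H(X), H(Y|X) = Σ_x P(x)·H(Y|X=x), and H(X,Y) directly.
H(X) = 0.9760 bits, H(Y|X) = 1.3473 bits, H(X,Y) = 2.3233 bits

Marginal of X (row sums):
  P(X=0) = 0.053 + 0.222 + 0.134 = 0.409
  P(X=1) = 0.060 + 0.341 + 0.190 = 0.591
H(X) = -[0.409·log₂(0.409) + 0.591·log₂(0.591)]
  = 0.52754 + 0.44843 = 0.9760 bits

H(Y|X) = Σ_x P(x)·H(Y|X=x):
  X=0: P(X=0) = 0.409, P(Y|X=0) = (53/409, 222/409, 134/409) → H(Y|X=0) = 1.38795
  X=1: P(X=1) = 0.591, P(Y|X=1) = (20/197, 341/591, 190/591) → H(Y|X=1) = 1.31914
H(Y|X) = 0.409·1.38795 + 0.591·1.31914 = 1.3473 bits

H(X,Y) = -Σ_{x,y} P(x,y) log₂ P(x,y). Per-cell terms -P(x,y)·log₂P(x,y):
  X=0: 0.22461, 0.48204, 0.38856
  X=1: 0.24353, 0.52929, 0.45523
Sum of the 6 terms: H(X,Y) = 2.3233 bits

Chain rule check:
  H(X) + H(Y|X) = 0.9760 + 1.3473 = 2.3233 bits
  H(X,Y) = 2.3233 bits
✓ Chain rule verified.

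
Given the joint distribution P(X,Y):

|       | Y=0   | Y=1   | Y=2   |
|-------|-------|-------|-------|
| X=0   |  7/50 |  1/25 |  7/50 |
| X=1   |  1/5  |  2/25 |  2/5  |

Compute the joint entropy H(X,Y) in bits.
2.2646 bits

H(X,Y) = -Σ_{x,y} P(x,y) log₂ P(x,y). Per-cell terms -P(x,y)·log₂P(x,y):
  X=0: 0.39711, 0.18575, 0.39711
  X=1: 0.46439, 0.29151, 0.52877
Sum of the 6 terms: H(X,Y) = 2.2646 bits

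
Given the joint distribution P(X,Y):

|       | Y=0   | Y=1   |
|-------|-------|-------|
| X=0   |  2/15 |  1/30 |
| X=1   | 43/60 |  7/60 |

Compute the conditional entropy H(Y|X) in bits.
0.6072 bits

H(Y|X) = H(X,Y) - H(X)

H(X,Y) = -Σ_{x,y} P(x,y) log₂ P(x,y). Per-cell terms -P(x,y)·log₂P(x,y):
  X=0: 0.3876, 0.1636
  X=1: 0.3444, 0.3616
Sum of the 4 terms: H(X,Y) = 1.2572 bits

Marginal of X (row sums):
  P(X=0) = 2/15 + 1/30 = 1/6
  P(X=1) = 43/60 + 7/60 = 5/6
H(X) = -[(1/6)·log₂(1/6) + (5/6)·log₂(5/6)]
  = 0.4308 + 0.2192 = 0.6500 bits

H(Y|X) = H(X,Y) - H(X) = 1.2572 - 0.6500 = 0.6072 bits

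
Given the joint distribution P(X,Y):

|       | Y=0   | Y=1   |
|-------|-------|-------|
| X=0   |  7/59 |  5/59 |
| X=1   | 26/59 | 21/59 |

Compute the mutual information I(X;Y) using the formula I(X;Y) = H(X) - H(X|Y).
0.0004 bits

I(X;Y) = H(X) - H(X|Y)

Marginal of X (row sums):
  P(X=0) = 7/59 + 5/59 = 12/59
  P(X=1) = 26/59 + 21/59 = 47/59
H(X) = -[(12/59)·log₂(12/59) + (47/59)·log₂(47/59)]
  = 0.467325 + 0.261331 = 0.72866 bits

Marginal of Y (column sums):
  P(Y=0) = 7/59 + 26/59 = 33/59
  P(Y=1) = 5/59 + 21/59 = 26/59
H(X|Y) = Σ_y P(y)·H(X|Y=y):
  Y=0: P(Y=0) = 33/59, P(X|Y=0) = (7/33, 26/33) → H(X|Y=0) = 0.745518
  Y=1: P(Y=1) = 26/59, P(X|Y=1) = (5/26, 21/26) → H(X|Y=1) = 0.706274
H(X|Y) = (33/59)·0.745518 + (26/59)·0.706274 = 0.72822 bits

I(X;Y) = H(X) - H(X|Y) = 0.72866 - 0.72822 = 0.0004 bits

Cross-check via I(X;Y) = H(X) + H(Y) - H(X,Y): computing H(Y) from the column sums and H(X,Y) from the 4 cells in the same way gives H(Y) = 0.98982 bits and H(X,Y) = 1.71805 bits, so
I(X;Y) = 0.72866 + 0.98982 - 1.71805 = 0.0004 bits ✓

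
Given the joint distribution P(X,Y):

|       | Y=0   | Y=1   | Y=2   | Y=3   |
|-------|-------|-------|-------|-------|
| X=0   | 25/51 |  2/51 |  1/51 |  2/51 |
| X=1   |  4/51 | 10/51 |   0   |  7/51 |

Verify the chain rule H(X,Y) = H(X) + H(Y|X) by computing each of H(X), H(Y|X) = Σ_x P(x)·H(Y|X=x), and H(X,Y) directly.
H(X) = 0.9774 bits, H(Y|X) = 1.1466 bits, H(X,Y) = 2.1240 bits

Marginal of X (row sums):
  P(X=0) = 25/51 + 2/51 + 1/51 + 2/51 = 10/17
  P(X=1) = 4/51 + 10/51 + 0 + 7/51 = 7/17
H(X) = -[(10/17)·log₂(10/17) + (7/17)·log₂(7/17)]
  = 0.45031 + 0.52710 = 0.9774 bits

H(Y|X) = Σ_x P(x)·H(Y|X=x):
  X=0: P(X=0) = 10/17, P(Y|X=0) = (5/6, 1/15, 1/30, 1/15) → H(Y|X=0) = 0.90368
  X=1: P(X=1) = 7/17, P(Y|X=1) = (4/21, 10/21, 0, 1/3) → H(Y|X=1) = 1.49371
H(Y|X) = (10/17)·0.90368 + (7/17)·1.49371 = 1.1466 bits

H(X,Y) = -Σ_{x,y} P(x,y) log₂ P(x,y). Per-cell terms -P(x,y)·log₂P(x,y):
  X=0: 0.50420, 0.18323, 0.11122, 0.18323
  X=1: 0.28803, 0.46088, 0.00000, 0.39324
  (cells with P = 0 contribute 0)
Sum of the 8 terms: H(X,Y) = 2.1240 bits

Chain rule check:
  H(X) + H(Y|X) = 0.9774 + 1.1466 = 2.1240 bits
  H(X,Y) = 2.1240 bits
✓ Chain rule verified.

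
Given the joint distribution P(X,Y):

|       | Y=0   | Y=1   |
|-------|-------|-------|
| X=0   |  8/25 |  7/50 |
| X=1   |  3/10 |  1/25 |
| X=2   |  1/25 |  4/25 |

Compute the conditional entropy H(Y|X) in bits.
0.7299 bits

H(Y|X) = H(X,Y) - H(X)

H(X,Y) = -Σ_{x,y} P(x,y) log₂ P(x,y). Per-cell terms -P(x,y)·log₂P(x,y):
  X=0: 0.5260, 0.3971
  X=1: 0.5211, 0.1858
  X=2: 0.1858, 0.4230
Sum of the 6 terms: H(X,Y) = 2.2388 bits

Marginal of X (row sums):
  P(X=0) = 8/25 + 7/50 = 23/50
  P(X=1) = 3/10 + 1/25 = 17/50
  P(X=2) = 1/25 + 4/25 = 1/5
H(X) = -[(23/50)·log₂(23/50) + (17/50)·log₂(17/50) + (1/5)·log₂(1/5)]
  = 0.5153 + 0.5292 + 0.4644 = 1.5089 bits

H(Y|X) = H(X,Y) - H(X) = 2.2388 - 1.5089 = 0.7299 bits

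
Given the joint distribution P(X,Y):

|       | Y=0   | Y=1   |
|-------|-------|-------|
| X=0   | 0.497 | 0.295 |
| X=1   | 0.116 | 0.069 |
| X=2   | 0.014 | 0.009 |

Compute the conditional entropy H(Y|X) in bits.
0.9529 bits

H(Y|X) = H(X,Y) - H(X)

H(X,Y) = -Σ_{x,y} P(x,y) log₂ P(x,y). Per-cell terms -P(x,y)·log₂P(x,y):
  X=0: 0.50132, 0.51956
  X=1: 0.36051, 0.26615
  X=2: 0.08622, 0.06116
Sum of the 6 terms: H(X,Y) = 1.7949 bits

Marginal of X (row sums):
  P(X=0) = 0.497 + 0.295 = 0.792
  P(X=1) = 0.116 + 0.069 = 0.185
  P(X=2) = 0.014 + 0.009 = 0.023
H(X) = -[0.792·log₂(0.792) + 0.185·log₂(0.185) + 0.023·log₂(0.023)]
  = 0.26645 + 0.45036 + 0.12517 = 0.8420 bits

H(Y|X) = H(X,Y) - H(X) = 1.7949 - 0.8420 = 0.9529 bits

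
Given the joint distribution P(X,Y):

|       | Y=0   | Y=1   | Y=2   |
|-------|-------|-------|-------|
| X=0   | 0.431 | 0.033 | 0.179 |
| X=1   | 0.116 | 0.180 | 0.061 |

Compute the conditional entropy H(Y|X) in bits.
1.2418 bits

H(Y|X) = H(X,Y) - H(X)

H(X,Y) = -Σ_{x,y} P(x,y) log₂ P(x,y). Per-cell terms -P(x,y)·log₂P(x,y):
  X=0: 0.52334, 0.16241, 0.44427
  X=1: 0.36051, 0.44531, 0.24614
Sum of the 6 terms: H(X,Y) = 2.1820 bits

Marginal of X (row sums):
  P(X=0) = 0.431 + 0.033 + 0.179 = 0.643
  P(X=1) = 0.116 + 0.180 + 0.061 = 0.357
H(X) = -[0.643·log₂(0.643) + 0.357·log₂(0.357)]
  = 0.40966 + 0.53050 = 0.9402 bits

H(Y|X) = H(X,Y) - H(X) = 2.1820 - 0.9402 = 1.2418 bits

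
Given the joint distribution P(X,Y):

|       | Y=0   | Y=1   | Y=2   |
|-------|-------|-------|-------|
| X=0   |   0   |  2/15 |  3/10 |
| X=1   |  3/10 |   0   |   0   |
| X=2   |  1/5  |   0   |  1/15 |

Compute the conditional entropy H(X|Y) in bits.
0.7363 bits

H(X|Y) = H(X,Y) - H(Y)

H(X,Y) = -Σ_{x,y} P(x,y) log₂ P(x,y). Per-cell terms -P(x,y)·log₂P(x,y):
  X=0: 0.00000, 0.38759, 0.52109
  X=1: 0.52109, 0.00000, 0.00000
  X=2: 0.46439, 0.00000, 0.26046
  (cells with P = 0 contribute 0)
Sum of the 9 terms: H(X,Y) = 2.1546 bits

Marginal of Y (column sums):
  P(Y=0) = 0 + 3/10 + 1/5 = 1/2
  P(Y=1) = 2/15 + 0 + 0 = 2/15
  P(Y=2) = 3/10 + 0 + 1/15 = 11/30
H(Y) = -[(1/2)·log₂(1/2) + (2/15)·log₂(2/15) + (11/30)·log₂(11/30)]
  = 0.50000 + 0.38759 + 0.53073 = 1.4183 bits

H(X|Y) = H(X,Y) - H(Y) = 2.1546 - 1.4183 = 0.7363 bits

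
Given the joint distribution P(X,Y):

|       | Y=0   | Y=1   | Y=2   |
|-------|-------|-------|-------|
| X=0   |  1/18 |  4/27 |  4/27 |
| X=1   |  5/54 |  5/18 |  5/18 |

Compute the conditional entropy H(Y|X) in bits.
1.4567 bits

H(Y|X) = H(X,Y) - H(X)

H(X,Y) = -Σ_{x,y} P(x,y) log₂ P(x,y). Per-cell terms -P(x,y)·log₂P(x,y):
  X=0: 0.2316625, 0.4081315, 0.4081315
  X=1: 0.3178666, 0.5133325, 0.5133325
Sum of the 6 terms: H(X,Y) = 2.392457 bits

Marginal of X (row sums):
  P(X=0) = 1/18 + 4/27 + 4/27 = 19/54
  P(X=1) = 5/54 + 5/18 + 5/18 = 35/54
H(X) = -[(19/54)·log₂(19/54) + (35/54)·log₂(35/54)]
  = 0.5302267 + 0.4054844 = 0.935711 bits

H(Y|X) = H(X,Y) - H(X) = 2.392457 - 0.935711 = 1.4567 bits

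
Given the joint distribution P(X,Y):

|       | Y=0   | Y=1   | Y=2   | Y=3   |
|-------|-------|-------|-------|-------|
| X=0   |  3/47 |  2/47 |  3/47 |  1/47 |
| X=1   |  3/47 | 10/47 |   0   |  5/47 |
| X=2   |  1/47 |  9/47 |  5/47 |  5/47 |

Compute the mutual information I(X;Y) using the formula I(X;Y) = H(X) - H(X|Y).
0.2114 bits

I(X;Y) = H(X) - H(X|Y)

Marginal of X (row sums):
  P(X=0) = 3/47 + 2/47 + 3/47 + 1/47 = 9/47
  P(X=1) = 3/47 + 10/47 + 0 + 5/47 = 18/47
  P(X=2) = 1/47 + 9/47 + 5/47 + 5/47 = 20/47
H(X) = -[(9/47)·log₂(9/47) + (18/47)·log₂(18/47) + (20/47)·log₂(20/47)]
  = 0.456638 + 0.530297 + 0.524536 = 1.51147 bits

Marginal of Y (column sums):
  P(Y=0) = 3/47 + 3/47 + 1/47 = 7/47
  P(Y=1) = 2/47 + 10/47 + 9/47 = 21/47
  P(Y=2) = 3/47 + 0 + 5/47 = 8/47
  P(Y=3) = 1/47 + 5/47 + 5/47 = 11/47
H(X|Y) = Σ_y P(y)·H(X|Y=y):
  Y=0: P(Y=0) = 7/47, P(X|Y=0) = (3/7, 3/7, 1/7) → H(X|Y=0) = 1.448816
  Y=1: P(Y=1) = 21/47, P(X|Y=1) = (2/21, 10/21, 3/7) → H(X|Y=1) = 1.356670
  Y=2: P(Y=2) = 8/47, P(X|Y=2) = (3/8, 0, 5/8) → H(X|Y=2) = 0.954434
  Y=3: P(Y=3) = 11/47, P(X|Y=3) = (1/11, 5/11, 5/11) → H(X|Y=3) = 1.348588
H(X|Y) = (7/47)·1.448816 + (21/47)·1.356670 + (8/47)·0.954434 + (11/47)·1.348588 = 1.30004 bits

I(X;Y) = H(X) - H(X|Y) = 1.51147 - 1.30004 = 0.2114 bits

Cross-check via I(X;Y) = H(X) + H(Y) - H(X,Y): computing H(Y) from the column sums and H(X,Y) from the 12 cells in the same way gives H(Y) = 1.85365 bits and H(X,Y) = 3.15369 bits, so
I(X;Y) = 1.51147 + 1.85365 - 3.15369 = 0.2114 bits ✓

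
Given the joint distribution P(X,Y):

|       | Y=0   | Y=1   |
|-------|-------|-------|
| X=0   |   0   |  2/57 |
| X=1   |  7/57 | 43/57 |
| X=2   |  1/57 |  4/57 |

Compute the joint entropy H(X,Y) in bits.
1.2192 bits

H(X,Y) = -Σ_{x,y} P(x,y) log₂ P(x,y). Per-cell terms -P(x,y)·log₂P(x,y):
  X=0: 0.00000, 0.16958
  X=1: 0.37156, 0.30675
  X=2: 0.10233, 0.26897
  (cells with P = 0 contribute 0)
Sum of the 6 terms: H(X,Y) = 1.2192 bits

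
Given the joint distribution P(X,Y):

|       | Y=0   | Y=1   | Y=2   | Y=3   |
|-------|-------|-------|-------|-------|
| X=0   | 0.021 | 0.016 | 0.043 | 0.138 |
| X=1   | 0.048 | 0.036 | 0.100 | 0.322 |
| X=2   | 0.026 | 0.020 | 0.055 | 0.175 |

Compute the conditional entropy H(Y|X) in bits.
1.4745 bits

H(Y|X) = H(X,Y) - H(X)

H(X,Y) = -Σ_{x,y} P(x,y) log₂ P(x,y). Per-cell terms -P(x,y)·log₂P(x,y):
  X=0: 0.11704, 0.09545, 0.19520, 0.39430
  X=1: 0.21028, 0.17265, 0.33219, 0.52643
  X=2: 0.13690, 0.11288, 0.23014, 0.44005
Sum of the 12 terms: H(X,Y) = 2.9635 bits

Marginal of X (row sums):
  P(X=0) = 0.021 + 0.016 + 0.043 + 0.138 = 0.218
  P(X=1) = 0.048 + 0.036 + 0.100 + 0.322 = 0.506
  P(X=2) = 0.026 + 0.020 + 0.055 + 0.175 = 0.276
H(X) = -[0.218·log₂(0.218) + 0.506·log₂(0.506) + 0.276·log₂(0.276)]
  = 0.47908 + 0.49729 + 0.51260 = 1.4890 bits

H(Y|X) = H(X,Y) - H(X) = 2.9635 - 1.4890 = 1.4745 bits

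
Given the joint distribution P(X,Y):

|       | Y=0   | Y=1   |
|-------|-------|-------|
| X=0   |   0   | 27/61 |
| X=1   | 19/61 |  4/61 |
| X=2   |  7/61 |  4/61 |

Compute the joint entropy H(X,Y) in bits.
1.9185 bits

H(X,Y) = -Σ_{x,y} P(x,y) log₂ P(x,y). Per-cell terms -P(x,y)·log₂P(x,y):
  X=0: 0.00000, 0.52046
  X=1: 0.52415, 0.25775
  X=2: 0.35842, 0.25775
  (cells with P = 0 contribute 0)
Sum of the 6 terms: H(X,Y) = 1.9185 bits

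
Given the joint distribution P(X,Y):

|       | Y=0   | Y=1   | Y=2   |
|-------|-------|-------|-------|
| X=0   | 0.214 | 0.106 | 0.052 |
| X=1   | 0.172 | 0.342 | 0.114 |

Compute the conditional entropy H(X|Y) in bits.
0.8852 bits

H(X|Y) = H(X,Y) - H(Y)

H(X,Y) = -Σ_{x,y} P(x,y) log₂ P(x,y). Per-cell terms -P(x,y)·log₂P(x,y):
  X=0: 0.476004, 0.343214, 0.221798
  X=1: 0.436797, 0.529393, 0.357150
Sum of the 6 terms: H(X,Y) = 2.36436 bits

Marginal of Y (column sums):
  P(Y=0) = 0.214 + 0.172 = 0.386
  P(Y=1) = 0.106 + 0.342 = 0.448
  P(Y=2) = 0.052 + 0.114 = 0.166
H(Y) = -[0.386·log₂(0.386) + 0.448·log₂(0.448) + 0.166·log₂(0.166)]
  = 0.530104 + 0.518976 + 0.430064 = 1.47914 bits

H(X|Y) = H(X,Y) - H(Y) = 2.36436 - 1.47914 = 0.8852 bits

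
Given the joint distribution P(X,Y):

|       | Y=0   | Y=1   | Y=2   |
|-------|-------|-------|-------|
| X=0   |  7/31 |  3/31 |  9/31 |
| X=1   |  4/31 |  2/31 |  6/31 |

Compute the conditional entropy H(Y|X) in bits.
1.4608 bits

H(Y|X) = H(X,Y) - H(X)

H(X,Y) = -Σ_{x,y} P(x,y) log₂ P(x,y). Per-cell terms -P(x,y)·log₂P(x,y):
  X=0: 0.48477, 0.32605, 0.51801
  X=1: 0.38119, 0.25511, 0.45856
Sum of the 6 terms: H(X,Y) = 2.4237 bits

Marginal of X (row sums):
  P(X=0) = 7/31 + 3/31 + 9/31 = 19/31
  P(X=1) = 4/31 + 2/31 + 6/31 = 12/31
H(X) = -[(19/31)·log₂(19/31) + (12/31)·log₂(12/31)]
  = 0.43287 + 0.53003 = 0.9629 bits

H(Y|X) = H(X,Y) - H(X) = 2.4237 - 0.9629 = 1.4608 bits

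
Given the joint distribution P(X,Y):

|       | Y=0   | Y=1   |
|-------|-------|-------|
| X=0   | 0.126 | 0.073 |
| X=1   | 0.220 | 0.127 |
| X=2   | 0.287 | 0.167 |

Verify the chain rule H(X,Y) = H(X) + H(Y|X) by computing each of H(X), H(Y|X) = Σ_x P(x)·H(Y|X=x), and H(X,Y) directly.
H(X) = 1.5106 bits, H(Y|X) = 0.9483 bits, H(X,Y) = 2.4589 bits

Marginal of X (row sums):
  P(X=0) = 0.126 + 0.073 = 0.199
  P(X=1) = 0.220 + 0.127 = 0.347
  P(X=2) = 0.287 + 0.167 = 0.454
H(X) = -[0.199·log₂(0.199) + 0.347·log₂(0.347) + 0.454·log₂(0.454)]
  = 0.46350 + 0.52987 + 0.51721 = 1.5106 bits

H(Y|X) = Σ_x P(x)·H(Y|X=x):
  X=0: P(X=0) = 0.199, P(Y|X=0) = (126/199, 73/199) → H(Y|X=0) = 0.94821
  X=1: P(X=1) = 0.347, P(Y|X=1) = (220/347, 127/347) → H(Y|X=1) = 0.94755
  X=2: P(X=2) = 0.454, P(Y|X=2) = (287/454, 167/454) → H(Y|X=2) = 0.94900
H(Y|X) = 0.199·0.94821 + 0.347·0.94755 + 0.454·0.94900 = 0.9483 bits

H(X,Y) = -Σ_{x,y} P(x,y) log₂ P(x,y). Per-cell terms -P(x,y)·log₂P(x,y):
  X=0: 0.37655, 0.27565
  X=1: 0.48057, 0.37809
  X=2: 0.51685, 0.43121
Sum of the 6 terms: H(X,Y) = 2.4589 bits

Chain rule check:
  H(X) + H(Y|X) = 1.5106 + 0.9483 = 2.4589 bits
  H(X,Y) = 2.4589 bits
✓ Chain rule verified.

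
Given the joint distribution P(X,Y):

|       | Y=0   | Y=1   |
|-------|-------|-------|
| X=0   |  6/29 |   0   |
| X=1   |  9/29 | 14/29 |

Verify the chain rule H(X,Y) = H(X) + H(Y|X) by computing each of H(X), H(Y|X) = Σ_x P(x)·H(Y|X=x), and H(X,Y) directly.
H(X) = 0.7355 bits, H(Y|X) = 0.7658 bits, H(X,Y) = 1.5014 bits

Marginal of X (row sums):
  P(X=0) = 6/29 + 0 = 6/29
  P(X=1) = 9/29 + 14/29 = 23/29
H(X) = -[(6/29)·log₂(6/29) + (23/29)·log₂(23/29)]
  = 0.4703 + 0.2652 = 0.7355 bits

H(Y|X) = Σ_x P(x)·H(Y|X=x):
  X=0: P(X=0) = 6/29, P(Y|X=0) = (1, 0) → H(Y|X=0) = 0.0000
  X=1: P(X=1) = 23/29, P(Y|X=1) = (9/23, 14/23) → H(Y|X=1) = 0.9656
H(Y|X) = (6/29)·0.0000 + (23/29)·0.9656 = 0.7658 bits

H(X,Y) = -Σ_{x,y} P(x,y) log₂ P(x,y). Per-cell terms -P(x,y)·log₂P(x,y):
  X=0: 0.4703, 0.0000
  X=1: 0.5239, 0.5072
  (cells with P = 0 contribute 0)
Sum of the 4 terms: H(X,Y) = 1.5014 bits

Chain rule check:
  H(X) + H(Y|X) = 0.7355 + 0.7658 = 1.5013 bits
  H(X,Y) = 1.5014 bits
✓ Chain rule verified (Δ = 0.0001 is 4-dp rounding noise: each of the three values was rounded independently).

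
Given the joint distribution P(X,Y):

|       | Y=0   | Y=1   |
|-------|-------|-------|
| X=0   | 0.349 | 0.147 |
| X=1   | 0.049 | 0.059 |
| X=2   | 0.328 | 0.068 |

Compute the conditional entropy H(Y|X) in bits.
0.8042 bits

H(Y|X) = H(X,Y) - H(X)

H(X,Y) = -Σ_{x,y} P(x,y) log₂ P(x,y). Per-cell terms -P(x,y)·log₂P(x,y):
  X=0: 0.530027, 0.406618
  X=1: 0.213203, 0.240905
  X=2: 0.527500, 0.263726
Sum of the 6 terms: H(X,Y) = 2.18198 bits

Marginal of X (row sums):
  P(X=0) = 0.349 + 0.147 = 0.496
  P(X=1) = 0.049 + 0.059 = 0.108
  P(X=2) = 0.328 + 0.068 = 0.396
H(X) = -[0.496·log₂(0.496) + 0.108·log₂(0.108) + 0.396·log₂(0.396)]
  = 0.501748 + 0.346777 + 0.529225 = 1.37775 bits

H(Y|X) = H(X,Y) - H(X) = 2.18198 - 1.37775 = 0.8042 bits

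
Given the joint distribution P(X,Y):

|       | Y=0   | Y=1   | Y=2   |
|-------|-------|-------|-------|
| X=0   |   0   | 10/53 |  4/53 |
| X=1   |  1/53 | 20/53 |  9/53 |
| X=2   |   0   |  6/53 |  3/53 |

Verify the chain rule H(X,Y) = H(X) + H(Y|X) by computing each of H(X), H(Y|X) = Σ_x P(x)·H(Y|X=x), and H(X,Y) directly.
H(X) = 1.4064 bits, H(Y|X) = 0.9922 bits, H(X,Y) = 2.3986 bits

Marginal of X (row sums):
  P(X=0) = 0 + 10/53 + 4/53 = 14/53
  P(X=1) = 1/53 + 20/53 + 9/53 = 30/53
  P(X=2) = 0 + 6/53 + 3/53 = 9/53
H(X) = -[(14/53)·log₂(14/53) + (30/53)·log₂(30/53) + (9/53)·log₂(9/53)]
  = 0.50732 + 0.46473 + 0.43438 = 1.4064 bits

H(Y|X) = Σ_x P(x)·H(Y|X=x):
  X=0: P(X=0) = 14/53, P(Y|X=0) = (0, 5/7, 2/7) → H(Y|X=0) = 0.86312
  X=1: P(X=1) = 30/53, P(Y|X=1) = (1/30, 2/3, 3/10) → H(Y|X=1) = 1.07463
  X=2: P(X=2) = 9/53, P(Y|X=2) = (0, 2/3, 1/3) → H(Y|X=2) = 0.91830
H(Y|X) = (14/53)·0.86312 + (30/53)·1.07463 + (9/53)·0.91830 = 0.9922 bits

H(X,Y) = -Σ_{x,y} P(x,y) log₂ P(x,y). Per-cell terms -P(x,y)·log₂P(x,y):
  X=0: 0.00000, 0.45396, 0.28135
  X=1: 0.10807, 0.53056, 0.43438
  X=2: 0.00000, 0.35581, 0.23451
  (cells with P = 0 contribute 0)
Sum of the 9 terms: H(X,Y) = 2.3986 bits

Chain rule check:
  H(X) + H(Y|X) = 1.4064 + 0.9922 = 2.3986 bits
  H(X,Y) = 2.3986 bits
✓ Chain rule verified.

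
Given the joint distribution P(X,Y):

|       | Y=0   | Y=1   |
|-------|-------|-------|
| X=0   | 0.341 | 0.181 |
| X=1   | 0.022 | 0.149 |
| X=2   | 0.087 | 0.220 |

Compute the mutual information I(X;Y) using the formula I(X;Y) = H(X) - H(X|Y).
0.1480 bits

I(X;Y) = H(X) - H(X|Y)

Marginal of X (row sums):
  P(X=0) = 0.341 + 0.181 = 0.522
  P(X=1) = 0.022 + 0.149 = 0.171
  P(X=2) = 0.087 + 0.220 = 0.307
H(X) = -[0.522·log₂(0.522) + 0.171·log₂(0.171) + 0.307·log₂(0.307)]
  = 0.4896 + 0.4357 + 0.5230 = 1.4483 bits

Marginal of Y (column sums):
  P(Y=0) = 0.341 + 0.022 + 0.087 = 0.450
  P(Y=1) = 0.181 + 0.149 + 0.220 = 0.550
H(X|Y) = Σ_y P(y)·H(X|Y=y):
  Y=0: P(Y=0) = 0.450, P(X|Y=0) = (341/450, 11/225, 29/150) → H(X|Y=0) = 0.9745
  Y=1: P(Y=1) = 0.550, P(X|Y=1) = (181/550, 149/550, 2/5) → H(X|Y=1) = 1.5669
H(X|Y) = 0.450·0.9745 + 0.550·1.5669 = 1.3003 bits

I(X;Y) = H(X) - H(X|Y) = 1.4483 - 1.3003 = 0.1480 bits

Cross-check via I(X;Y) = H(X) + H(Y) - H(X,Y): computing H(Y) from the column sums and H(X,Y) from the 6 cells in the same way gives H(Y) = 0.9928 bits and H(X,Y) = 2.2931 bits, so
I(X;Y) = 1.4483 + 0.9928 - 2.2931 = 0.1480 bits ✓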